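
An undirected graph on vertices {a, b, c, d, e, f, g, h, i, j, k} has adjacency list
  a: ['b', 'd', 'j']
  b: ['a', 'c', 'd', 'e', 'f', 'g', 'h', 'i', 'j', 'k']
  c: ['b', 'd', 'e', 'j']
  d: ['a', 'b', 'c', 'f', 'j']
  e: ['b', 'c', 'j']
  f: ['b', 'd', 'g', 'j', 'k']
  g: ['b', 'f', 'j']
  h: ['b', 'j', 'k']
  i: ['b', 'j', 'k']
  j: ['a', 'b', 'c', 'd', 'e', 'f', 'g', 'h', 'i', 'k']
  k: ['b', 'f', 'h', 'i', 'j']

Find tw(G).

3

A width-3 tree decomposition is:
Bags: B1 = {b, f, g, j}  B2 = {b, f, j, k}  B3 = {b, d, f, j}  B4 = {b, i, j, k}  B5 = {b, h, j, k}  B6 = {b, c, d, j}  B7 = {a, b, d, j}  B8 = {b, c, e, j}
Tree: B1–B2, B1–B3, B2–B4, B2–B5, B3–B6, B3–B7, B6–B8
The largest bag has 4 vertices, giving width 3; this decomposition certifies tw(G) ≤ 3. On the other hand G contains the 4-clique {b, d, f, j}. A clique must lie in a single bag of any decomposition, so no decomposition can have width below 3. Hence tw(G) = 3 exactly.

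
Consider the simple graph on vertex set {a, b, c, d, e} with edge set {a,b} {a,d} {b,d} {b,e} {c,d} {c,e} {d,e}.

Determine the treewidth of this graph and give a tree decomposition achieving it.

The largest bag has 3 vertices, giving width 2; this decomposition certifies tw(G) ≤ 2. On the other hand G contains the 3-clique {c, d, e}. A clique must lie in a single bag of any decomposition, so no decomposition can have width below 2. Hence tw(G) = 2 exactly.

Treewidth 2.
One such decomposition:
Bags: B1 = {b, d, e}  B2 = {a, b, d}  B3 = {c, d, e}
Tree: B1–B2, B1–B3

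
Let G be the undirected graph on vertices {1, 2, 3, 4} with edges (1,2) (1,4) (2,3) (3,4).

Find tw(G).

A width-2 tree decomposition is:
Bags: B1 = {2, 3, 4}  B2 = {1, 2, 4}
Tree: B1–B2
The largest bag has 3 vertices, giving width 2; this decomposition certifies tw(G) ≤ 2. Since 2–3–4–1–2 is a cycle in G, G is not acyclic. Forests are exactly the graphs of treewidth ≤ 1, so tw(G) ≥ 2. Therefore the treewidth is 2.

2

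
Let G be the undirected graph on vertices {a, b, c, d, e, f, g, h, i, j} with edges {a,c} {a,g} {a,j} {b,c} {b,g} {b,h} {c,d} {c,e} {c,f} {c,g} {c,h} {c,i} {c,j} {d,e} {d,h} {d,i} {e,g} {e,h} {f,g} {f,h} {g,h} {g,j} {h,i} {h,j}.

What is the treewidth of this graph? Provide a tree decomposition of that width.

The largest bag has 4 vertices, giving width 3; this decomposition certifies tw(G) ≤ 3. On the other hand G contains the 4-clique {c, d, e, h}. A clique must lie in a single bag of any decomposition, so no decomposition can have width below 3. The upper and lower bounds meet at 3, so that is the treewidth.

Treewidth 3.
One such decomposition:
Bags: B1 = {c, g, h, j}  B2 = {b, c, g, h}  B3 = {c, e, g, h}  B4 = {a, c, g, j}  B5 = {c, d, e, h}  B6 = {c, d, h, i}  B7 = {c, f, g, h}
Tree: B1–B2, B1–B3, B1–B4, B3–B5, B5–B6, B1–B7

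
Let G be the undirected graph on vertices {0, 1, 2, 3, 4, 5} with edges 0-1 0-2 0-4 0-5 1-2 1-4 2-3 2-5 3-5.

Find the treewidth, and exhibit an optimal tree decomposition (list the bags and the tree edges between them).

Each bag holds 3 vertices, so the decomposition has width 2, which upper-bounds the treewidth. On the other hand G contains the 3-clique {0, 1, 2}. A clique must lie in a single bag of any decomposition, so no decomposition can have width below 2. The upper and lower bounds meet at 2, so that is the treewidth.

Treewidth 2.
One optimal decomposition is:
Bags: B1 = {0, 2, 5}  B2 = {0, 1, 2}  B3 = {0, 1, 4}  B4 = {2, 3, 5}
Tree: B1–B2, B2–B3, B1–B4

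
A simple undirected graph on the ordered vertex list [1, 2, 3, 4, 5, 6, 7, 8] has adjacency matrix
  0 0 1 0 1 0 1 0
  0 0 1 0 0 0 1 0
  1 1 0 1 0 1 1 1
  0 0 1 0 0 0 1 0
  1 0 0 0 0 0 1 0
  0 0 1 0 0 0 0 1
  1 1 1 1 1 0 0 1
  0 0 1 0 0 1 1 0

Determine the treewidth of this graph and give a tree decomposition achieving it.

Treewidth 2.
One optimal decomposition is:
Bags: B1 = {3, 4, 7}  B2 = {3, 7, 8}  B3 = {1, 3, 7}  B4 = {3, 6, 8}  B5 = {2, 3, 7}  B6 = {1, 5, 7}
Tree: B1–B2, B2–B3, B2–B4, B1–B5, B3–B6

The largest bag has 3 vertices, giving width 2; this decomposition certifies tw(G) ≤ 2. For the lower bound, the 3 vertices {3, 6, 8} are pairwise adjacent, and any tree decomposition puts a clique entirely inside one bag — forcing width ≥ 2. Hence tw(G) = 2 exactly.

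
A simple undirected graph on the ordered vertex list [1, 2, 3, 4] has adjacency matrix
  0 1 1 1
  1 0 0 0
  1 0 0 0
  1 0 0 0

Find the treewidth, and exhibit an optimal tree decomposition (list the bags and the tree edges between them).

The largest bag has 2 vertices, giving width 1; this decomposition certifies tw(G) ≤ 1. Any graph with an edge has treewidth ≥ 1, and G has the edge 4–1. Therefore the treewidth is 1.

Treewidth 1.
One optimal decomposition is:
Bags: B1 = {1, 4}  B2 = {1, 2}  B3 = {1, 3}
Tree: B1–B2, B1–B3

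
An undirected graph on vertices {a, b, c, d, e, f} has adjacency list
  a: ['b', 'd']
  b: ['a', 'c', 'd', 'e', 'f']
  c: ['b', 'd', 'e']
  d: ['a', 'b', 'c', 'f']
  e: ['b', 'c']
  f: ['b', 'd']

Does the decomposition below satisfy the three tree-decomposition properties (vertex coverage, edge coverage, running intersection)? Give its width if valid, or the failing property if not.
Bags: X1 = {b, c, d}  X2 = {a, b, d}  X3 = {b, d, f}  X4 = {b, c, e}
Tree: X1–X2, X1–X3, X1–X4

Yes; width 2.

Vertex coverage: the bags together contain {a, b, c, d, e, f}, the full vertex set. Edge coverage: each edge of G has both endpoints in at least one bag. Running intersection: for every vertex, the bags containing it form a connected subtree. All three properties hold, so this is a valid tree decomposition of width max|bag| − 1 = 2, and hence tw(G) ≤ 2.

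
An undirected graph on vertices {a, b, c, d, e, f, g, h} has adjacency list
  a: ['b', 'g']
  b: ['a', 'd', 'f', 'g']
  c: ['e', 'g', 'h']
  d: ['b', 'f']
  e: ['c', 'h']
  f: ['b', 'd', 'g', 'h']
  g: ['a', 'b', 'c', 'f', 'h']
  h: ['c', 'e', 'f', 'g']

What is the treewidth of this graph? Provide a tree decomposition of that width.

Treewidth 2.
One optimal decomposition is:
Bags: B1 = {f, g, h}  B2 = {b, f, g}  B3 = {c, g, h}  B4 = {b, d, f}  B5 = {c, e, h}  B6 = {a, b, g}
Tree: B1–B2, B1–B3, B2–B4, B3–B5, B2–B6

The largest bag has 3 vertices, giving width 2; this decomposition certifies tw(G) ≤ 2. For the lower bound, the 3 vertices {b, d, f} are pairwise adjacent, and any tree decomposition puts a clique entirely inside one bag — forcing width ≥ 2. Therefore the treewidth is 2.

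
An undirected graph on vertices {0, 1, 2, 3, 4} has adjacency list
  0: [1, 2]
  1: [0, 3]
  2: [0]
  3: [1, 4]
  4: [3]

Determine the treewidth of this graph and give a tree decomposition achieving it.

Treewidth 1.
One such decomposition:
Bags: B1 = {3, 4}  B2 = {1, 3}  B3 = {0, 1}  B4 = {0, 2}
Tree: B1–B2, B2–B3, B3–B4

Every bag has size at most 2, so the width is 2 − 1 = 1 and tw(G) ≤ 1. G has an edge, so its treewidth is at least 1. The upper and lower bounds meet at 1, so that is the treewidth.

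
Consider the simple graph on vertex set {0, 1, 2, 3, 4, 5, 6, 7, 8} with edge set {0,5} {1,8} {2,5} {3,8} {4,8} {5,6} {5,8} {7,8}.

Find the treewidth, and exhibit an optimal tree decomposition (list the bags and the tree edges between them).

Treewidth 1.
Bags: B1 = {2, 5}  B2 = {5, 6}  B3 = {5, 8}  B4 = {7, 8}  B5 = {1, 8}  B6 = {3, 8}  B7 = {4, 8}  B8 = {0, 5}
Tree: B1–B2, B1–B3, B3–B4, B4–B5, B4–B6, B6–B7, B2–B8

Every bag has size at most 2, so the width is 2 − 1 = 1 and tw(G) ≤ 1. Any graph with an edge has treewidth ≥ 1, and G has the edge 5–2. Hence tw(G) = 1 exactly.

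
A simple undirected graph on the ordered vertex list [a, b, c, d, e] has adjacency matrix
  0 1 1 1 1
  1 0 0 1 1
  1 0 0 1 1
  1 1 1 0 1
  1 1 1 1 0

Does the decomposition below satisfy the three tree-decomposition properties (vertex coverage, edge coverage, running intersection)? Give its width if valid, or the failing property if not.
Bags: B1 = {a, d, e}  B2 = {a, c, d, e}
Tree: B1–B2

No — vertex b appears in no bag.

A tree decomposition must satisfy three properties: every vertex lies in some bag; for every edge, both endpoints lie together in some bag; and for every vertex, the bags containing it form a connected subtree. Here vertex b appears in no bag, so the decomposition is invalid.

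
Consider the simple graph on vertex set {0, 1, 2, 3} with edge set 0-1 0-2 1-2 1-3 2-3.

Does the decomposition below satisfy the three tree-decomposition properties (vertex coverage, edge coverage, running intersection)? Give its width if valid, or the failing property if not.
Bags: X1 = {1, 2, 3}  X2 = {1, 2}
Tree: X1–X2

A tree decomposition must satisfy three properties: every vertex lies in some bag; for every edge, both endpoints lie together in some bag; and for every vertex, the bags containing it form a connected subtree. Here vertex 0 appears in no bag, so the decomposition is invalid.

No — vertex 0 appears in no bag.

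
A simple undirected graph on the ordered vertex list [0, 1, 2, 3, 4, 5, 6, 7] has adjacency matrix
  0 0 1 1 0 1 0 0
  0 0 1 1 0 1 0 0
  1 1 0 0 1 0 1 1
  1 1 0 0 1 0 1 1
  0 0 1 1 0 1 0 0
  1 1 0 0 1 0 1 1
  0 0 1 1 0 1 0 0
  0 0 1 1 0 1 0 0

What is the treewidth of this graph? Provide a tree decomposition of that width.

The largest bag has 4 vertices, giving width 3; this decomposition certifies tw(G) ≤ 3. For the lower bound: the 4 vertex sets {3,7}, {0,2}, {5}, {6} are disjoint, each induces a connected subgraph, and every pair is joined by at least one edge of G. Contracting each set to a single vertex therefore yields K_{4} as a minor, and since treewidth is minor-monotone, tw(G) ≥ tw(K_{4}) = 3. Therefore the treewidth is 3.

Treewidth 3.
Bags: B1 = {2, 3, 5, 7}  B2 = {0, 2, 3, 5}  B3 = {2, 3, 5, 6}  B4 = {1, 2, 3, 5}  B5 = {2, 3, 4, 5}
Tree: B1–B2, B2–B3, B3–B4, B4–B5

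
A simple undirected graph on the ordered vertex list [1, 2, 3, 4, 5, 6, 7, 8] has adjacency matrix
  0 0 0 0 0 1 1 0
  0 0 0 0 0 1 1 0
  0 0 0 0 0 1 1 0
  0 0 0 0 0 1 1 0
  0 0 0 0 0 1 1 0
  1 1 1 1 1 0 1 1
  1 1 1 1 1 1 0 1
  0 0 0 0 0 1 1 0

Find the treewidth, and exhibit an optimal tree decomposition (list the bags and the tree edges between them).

Every bag has size at most 3, so the width is 3 − 1 = 2 and tw(G) ≤ 2. For the lower bound, the 3 vertices {1, 6, 7} are pairwise adjacent, and any tree decomposition puts a clique entirely inside one bag — forcing width ≥ 2. Therefore the treewidth is 2.

Treewidth 2.
Bags: B1 = {3, 6, 7}  B2 = {1, 6, 7}  B3 = {6, 7, 8}  B4 = {2, 6, 7}  B5 = {4, 6, 7}  B6 = {5, 6, 7}
Tree: B1–B2, B1–B3, B1–B4, B1–B5, B2–B6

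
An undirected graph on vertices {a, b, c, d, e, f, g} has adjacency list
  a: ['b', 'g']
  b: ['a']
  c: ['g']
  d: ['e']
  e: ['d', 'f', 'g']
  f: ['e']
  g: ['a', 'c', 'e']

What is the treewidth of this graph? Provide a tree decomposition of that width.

Every bag has size at most 2, so the width is 2 − 1 = 1 and tw(G) ≤ 1. G has an edge, so its treewidth is at least 1. Hence tw(G) = 1 exactly.

Treewidth 1.
Bags: B1 = {e, g}  B2 = {d, e}  B3 = {e, f}  B4 = {a, g}  B5 = {a, b}  B6 = {c, g}
Tree: B1–B2, B1–B3, B1–B4, B4–B5, B4–B6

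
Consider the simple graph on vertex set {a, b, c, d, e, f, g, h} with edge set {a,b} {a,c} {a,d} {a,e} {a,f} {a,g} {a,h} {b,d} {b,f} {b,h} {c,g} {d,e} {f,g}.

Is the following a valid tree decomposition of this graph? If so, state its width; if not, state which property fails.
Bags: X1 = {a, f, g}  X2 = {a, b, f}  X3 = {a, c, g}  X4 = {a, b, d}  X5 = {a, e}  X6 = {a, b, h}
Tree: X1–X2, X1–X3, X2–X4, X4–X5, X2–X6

A tree decomposition must satisfy three properties: every vertex lies in some bag; for every edge, both endpoints lie together in some bag; and for every vertex, the bags containing it form a connected subtree. Here edge (d,e) lies in no bag, so the decomposition is invalid.

No — edge (d,e) lies in no bag.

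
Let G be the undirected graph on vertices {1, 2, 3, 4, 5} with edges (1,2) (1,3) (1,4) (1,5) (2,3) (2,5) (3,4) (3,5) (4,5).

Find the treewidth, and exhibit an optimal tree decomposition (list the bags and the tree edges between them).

Treewidth 3.
Bags: B1 = {1, 3, 4, 5}  B2 = {1, 2, 3, 5}
Tree: B1–B2

The largest bag has 4 vertices, giving width 3; this decomposition certifies tw(G) ≤ 3. For the lower bound, the 4 vertices {1, 2, 3, 5} are pairwise adjacent, and any tree decomposition puts a clique entirely inside one bag — forcing width ≥ 3. The upper and lower bounds meet at 3, so that is the treewidth.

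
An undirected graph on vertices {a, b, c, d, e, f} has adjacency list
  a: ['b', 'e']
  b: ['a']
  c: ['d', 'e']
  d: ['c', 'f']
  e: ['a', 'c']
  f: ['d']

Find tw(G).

A width-1 tree decomposition is:
Bags: B1 = {a, b}  B2 = {a, e}  B3 = {c, e}  B4 = {c, d}  B5 = {d, f}
Tree: B1–B2, B2–B3, B3–B4, B4–B5
Each bag holds 2 vertices, so the decomposition has width 1, which upper-bounds the treewidth. Any graph with an edge has treewidth ≥ 1, and G has the edge b–a. Therefore the treewidth is 1.

1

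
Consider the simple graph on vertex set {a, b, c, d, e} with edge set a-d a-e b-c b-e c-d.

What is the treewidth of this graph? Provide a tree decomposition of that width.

The largest bag has 3 vertices, giving width 2; this decomposition certifies tw(G) ≤ 2. Since d–c–b–e–a–d is a cycle in G, G is not acyclic. Forests are exactly the graphs of treewidth ≤ 1, so tw(G) ≥ 2. The upper and lower bounds meet at 2, so that is the treewidth.

Treewidth 2.
Bags: B1 = {b, c, d}  B2 = {b, d, e}  B3 = {a, d, e}
Tree: B1–B2, B2–B3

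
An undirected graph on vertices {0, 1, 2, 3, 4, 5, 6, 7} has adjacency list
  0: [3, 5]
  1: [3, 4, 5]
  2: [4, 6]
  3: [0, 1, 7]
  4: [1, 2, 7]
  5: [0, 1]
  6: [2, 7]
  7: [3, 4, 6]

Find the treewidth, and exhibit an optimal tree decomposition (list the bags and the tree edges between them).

Treewidth 2.
Bags: B1 = {2, 6, 7}  B2 = {2, 4, 7}  B3 = {3, 4, 7}  B4 = {1, 3, 4}  B5 = {0, 1, 3}  B6 = {0, 1, 5}
Tree: B1–B2, B2–B3, B3–B4, B4–B5, B5–B6

Each bag holds 3 vertices, so the decomposition has width 2, which upper-bounds the treewidth. For the lower bound, G contains the cycle 6–2–4–7–6, so G is not a forest; only forests have treewidth ≤ 1, hence tw(G) ≥ 2. Combining the bounds, tw(G) = 2.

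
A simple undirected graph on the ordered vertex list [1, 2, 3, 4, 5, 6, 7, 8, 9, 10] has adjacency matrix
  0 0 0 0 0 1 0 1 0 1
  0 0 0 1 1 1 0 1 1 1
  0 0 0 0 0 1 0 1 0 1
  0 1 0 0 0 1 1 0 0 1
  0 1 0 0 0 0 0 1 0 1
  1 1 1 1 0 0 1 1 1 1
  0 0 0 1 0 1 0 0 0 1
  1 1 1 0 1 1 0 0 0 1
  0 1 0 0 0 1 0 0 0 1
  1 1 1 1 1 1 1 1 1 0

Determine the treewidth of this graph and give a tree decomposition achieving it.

Treewidth 3.
One optimal decomposition is:
Bags: B1 = {2, 6, 9, 10}  B2 = {2, 4, 6, 10}  B3 = {2, 6, 8, 10}  B4 = {1, 6, 8, 10}  B5 = {2, 5, 8, 10}  B6 = {4, 6, 7, 10}  B7 = {3, 6, 8, 10}
Tree: B1–B2, B1–B3, B3–B4, B3–B5, B2–B6, B3–B7

Every bag has size at most 4, so the width is 4 − 1 = 3 and tw(G) ≤ 3. On the other hand G contains the 4-clique {2, 5, 8, 10}. A clique must lie in a single bag of any decomposition, so no decomposition can have width below 3. Combining the bounds, tw(G) = 3.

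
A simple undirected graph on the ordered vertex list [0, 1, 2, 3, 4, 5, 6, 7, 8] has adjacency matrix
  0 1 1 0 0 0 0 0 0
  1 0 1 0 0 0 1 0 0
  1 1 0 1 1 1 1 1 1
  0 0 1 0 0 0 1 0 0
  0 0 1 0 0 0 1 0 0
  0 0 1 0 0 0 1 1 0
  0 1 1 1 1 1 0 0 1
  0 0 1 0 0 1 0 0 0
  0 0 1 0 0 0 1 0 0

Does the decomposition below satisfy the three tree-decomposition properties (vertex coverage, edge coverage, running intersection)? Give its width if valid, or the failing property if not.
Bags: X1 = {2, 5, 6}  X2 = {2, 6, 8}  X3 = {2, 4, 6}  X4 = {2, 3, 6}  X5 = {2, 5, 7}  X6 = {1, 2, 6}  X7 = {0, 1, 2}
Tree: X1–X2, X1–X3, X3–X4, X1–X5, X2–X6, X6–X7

Yes; width 2.

Checking the three conditions: (i) the bags cover all of {0, 1, 2, 3, 4, 5, 6, 7, 8}; (ii) for each edge, some bag contains both endpoints; (iii) the bags containing any fixed vertex form a subtree. All hold, so the decomposition is valid with width 3 − 1 = 2.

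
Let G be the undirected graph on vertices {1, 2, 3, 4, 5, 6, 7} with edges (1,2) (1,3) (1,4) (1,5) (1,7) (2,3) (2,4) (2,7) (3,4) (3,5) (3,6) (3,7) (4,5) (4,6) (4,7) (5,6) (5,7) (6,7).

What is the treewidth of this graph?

4

A width-4 tree decomposition is:
Bags: B1 = {3, 4, 5, 6, 7}  B2 = {1, 3, 4, 5, 7}  B3 = {1, 2, 3, 4, 7}
Tree: B1–B2, B2–B3
Each bag holds 5 vertices, so the decomposition has width 4, which upper-bounds the treewidth. Conversely, {1, 2, 3, 4, 7} is a clique of size 5, and the vertices of any clique must share a bag in every tree decomposition; so some bag has ≥ 5 vertices and tw(G) ≥ 4. Combining the bounds, tw(G) = 4.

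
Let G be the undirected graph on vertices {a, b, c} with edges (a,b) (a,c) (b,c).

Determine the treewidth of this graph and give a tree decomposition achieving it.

A single bag containing all 3 vertices is trivially a valid decomposition of width 2. On the other hand G contains the 3-clique {a, b, c}. A clique must lie in a single bag of any decomposition, so no decomposition can have width below 2. Therefore the treewidth is 2.

Treewidth 2.
Bags: B1 = {a, b, c}
Tree: (single bag)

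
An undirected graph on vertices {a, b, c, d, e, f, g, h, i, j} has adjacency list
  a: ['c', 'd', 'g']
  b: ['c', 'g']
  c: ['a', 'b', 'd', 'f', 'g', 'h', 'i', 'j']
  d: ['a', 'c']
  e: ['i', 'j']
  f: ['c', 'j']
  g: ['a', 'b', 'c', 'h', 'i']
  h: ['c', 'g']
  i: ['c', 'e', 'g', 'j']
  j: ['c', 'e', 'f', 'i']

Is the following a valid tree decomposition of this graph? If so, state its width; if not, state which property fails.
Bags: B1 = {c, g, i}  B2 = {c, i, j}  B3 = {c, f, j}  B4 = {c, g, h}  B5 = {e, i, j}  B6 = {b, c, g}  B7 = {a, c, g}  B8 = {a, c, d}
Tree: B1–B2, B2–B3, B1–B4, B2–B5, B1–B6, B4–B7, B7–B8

Yes; width 2.

Vertex coverage: the bags together contain {a, b, c, d, e, f, g, h, i, j}, the full vertex set. Edge coverage: each edge of G has both endpoints in at least one bag. Running intersection: for every vertex, the bags containing it form a connected subtree. All three properties hold, so this is a valid tree decomposition of width max|bag| − 1 = 2, and hence tw(G) ≤ 2.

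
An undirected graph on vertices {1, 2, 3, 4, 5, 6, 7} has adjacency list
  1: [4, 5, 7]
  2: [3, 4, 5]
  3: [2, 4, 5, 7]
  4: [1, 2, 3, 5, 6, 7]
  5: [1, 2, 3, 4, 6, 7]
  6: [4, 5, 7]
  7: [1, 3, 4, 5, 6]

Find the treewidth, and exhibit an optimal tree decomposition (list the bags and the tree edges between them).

Every bag has size at most 4, so the width is 4 − 1 = 3 and tw(G) ≤ 3. On the other hand G contains the 4-clique {2, 3, 4, 5}. A clique must lie in a single bag of any decomposition, so no decomposition can have width below 3. Therefore the treewidth is 3.

Treewidth 3.
Bags: B1 = {3, 4, 5, 7}  B2 = {2, 3, 4, 5}  B3 = {4, 5, 6, 7}  B4 = {1, 4, 5, 7}
Tree: B1–B2, B1–B3, B1–B4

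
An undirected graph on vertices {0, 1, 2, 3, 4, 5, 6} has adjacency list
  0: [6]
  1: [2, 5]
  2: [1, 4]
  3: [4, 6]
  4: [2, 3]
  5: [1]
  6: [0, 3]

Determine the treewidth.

A width-1 tree decomposition is:
Bags: B1 = {0, 6}  B2 = {3, 6}  B3 = {3, 4}  B4 = {2, 4}  B5 = {1, 2}  B6 = {1, 5}
Tree: B1–B2, B2–B3, B3–B4, B4–B5, B5–B6
Each bag holds 2 vertices, so the decomposition has width 1, which upper-bounds the treewidth. Since G has at least one edge (e.g. 0–6), it is not an edgeless graph, so tw(G) ≥ 1. The upper and lower bounds meet at 1, so that is the treewidth.

1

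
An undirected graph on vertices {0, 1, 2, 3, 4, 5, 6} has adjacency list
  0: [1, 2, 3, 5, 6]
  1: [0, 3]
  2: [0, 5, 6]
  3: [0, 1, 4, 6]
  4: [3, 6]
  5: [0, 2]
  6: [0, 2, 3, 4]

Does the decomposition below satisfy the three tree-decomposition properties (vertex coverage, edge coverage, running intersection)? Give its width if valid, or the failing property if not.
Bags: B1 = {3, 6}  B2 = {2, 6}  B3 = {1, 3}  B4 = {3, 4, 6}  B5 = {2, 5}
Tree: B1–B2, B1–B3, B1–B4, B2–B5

A tree decomposition must satisfy three properties: every vertex lies in some bag; for every edge, both endpoints lie together in some bag; and for every vertex, the bags containing it form a connected subtree. Here vertex 0 appears in no bag, so the decomposition is invalid.

No — vertex 0 appears in no bag.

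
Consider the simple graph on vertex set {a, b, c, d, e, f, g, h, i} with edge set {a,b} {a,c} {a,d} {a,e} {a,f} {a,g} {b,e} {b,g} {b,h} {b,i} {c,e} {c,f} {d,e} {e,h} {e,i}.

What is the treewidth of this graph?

A width-2 tree decomposition is:
Bags: B1 = {a, b, e}  B2 = {a, b, g}  B3 = {a, c, e}  B4 = {b, e, i}  B5 = {a, c, f}  B6 = {a, d, e}  B7 = {b, e, h}
Tree: B1–B2, B1–B3, B1–B4, B3–B5, B3–B6, B1–B7
Each bag holds 3 vertices, so the decomposition has width 2, which upper-bounds the treewidth. Conversely, {b, e, h} is a clique of size 3, and the vertices of any clique must share a bag in every tree decomposition; so some bag has ≥ 3 vertices and tw(G) ≥ 2. The upper and lower bounds meet at 2, so that is the treewidth.

2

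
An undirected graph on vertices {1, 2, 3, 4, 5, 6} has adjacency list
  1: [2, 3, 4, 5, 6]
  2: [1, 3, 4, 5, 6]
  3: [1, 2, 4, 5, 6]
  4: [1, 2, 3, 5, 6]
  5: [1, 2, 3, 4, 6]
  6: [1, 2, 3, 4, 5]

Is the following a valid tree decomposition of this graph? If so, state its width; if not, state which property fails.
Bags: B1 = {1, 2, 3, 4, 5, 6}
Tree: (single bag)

Checking the three conditions: (i) the bags cover all of {1, 2, 3, 4, 5, 6}; (ii) for each edge, some bag contains both endpoints; (iii) the bags containing any fixed vertex form a subtree. All hold, so the decomposition is valid with width 6 − 1 = 5.

Yes; width 5.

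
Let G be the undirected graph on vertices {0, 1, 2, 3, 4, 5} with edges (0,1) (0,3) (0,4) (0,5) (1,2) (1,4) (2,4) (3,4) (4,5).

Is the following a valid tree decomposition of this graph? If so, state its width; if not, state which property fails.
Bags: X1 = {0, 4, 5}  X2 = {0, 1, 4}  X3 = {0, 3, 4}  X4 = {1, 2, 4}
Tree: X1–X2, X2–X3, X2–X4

Yes; width 2.

Vertex coverage: the bags together contain {0, 1, 2, 3, 4, 5}, the full vertex set. Edge coverage: each edge of G has both endpoints in at least one bag. Running intersection: for every vertex, the bags containing it form a connected subtree. All three properties hold, so this is a valid tree decomposition of width max|bag| − 1 = 2, and hence tw(G) ≤ 2.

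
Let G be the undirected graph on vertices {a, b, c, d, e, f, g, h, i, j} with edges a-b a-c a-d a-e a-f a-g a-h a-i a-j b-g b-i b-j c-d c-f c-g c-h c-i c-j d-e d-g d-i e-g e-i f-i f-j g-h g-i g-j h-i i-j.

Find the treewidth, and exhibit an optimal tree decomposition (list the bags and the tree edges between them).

Every bag has size at most 5, so the width is 5 − 1 = 4 and tw(G) ≤ 4. Conversely, {a, d, e, g, i} is a clique of size 5, and the vertices of any clique must share a bag in every tree decomposition; so some bag has ≥ 5 vertices and tw(G) ≥ 4. Combining the bounds, tw(G) = 4.

Treewidth 4.
One optimal decomposition is:
Bags: B1 = {a, c, d, g, i}  B2 = {a, c, g, i, j}  B3 = {a, d, e, g, i}  B4 = {a, c, f, i, j}  B5 = {a, b, g, i, j}  B6 = {a, c, g, h, i}
Tree: B1–B2, B1–B3, B2–B4, B2–B5, B2–B6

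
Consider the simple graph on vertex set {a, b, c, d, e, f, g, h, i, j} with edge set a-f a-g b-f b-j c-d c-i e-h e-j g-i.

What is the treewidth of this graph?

A width-1 tree decomposition is:
Bags: B1 = {e, h}  B2 = {e, j}  B3 = {b, j}  B4 = {b, f}  B5 = {a, f}  B6 = {a, g}  B7 = {g, i}  B8 = {c, i}  B9 = {c, d}
Tree: B1–B2, B2–B3, B3–B4, B4–B5, B5–B6, B6–B7, B7–B8, B8–B9
The largest bag has 2 vertices, giving width 1; this decomposition certifies tw(G) ≤ 1. G has an edge, so its treewidth is at least 1. Hence tw(G) = 1 exactly.

1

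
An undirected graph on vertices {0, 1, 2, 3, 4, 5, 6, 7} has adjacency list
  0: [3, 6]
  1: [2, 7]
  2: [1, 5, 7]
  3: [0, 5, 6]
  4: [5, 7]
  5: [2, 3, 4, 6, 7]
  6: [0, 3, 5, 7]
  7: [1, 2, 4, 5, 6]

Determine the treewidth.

A width-2 tree decomposition is:
Bags: B1 = {1, 2, 7}  B2 = {2, 5, 7}  B3 = {5, 6, 7}  B4 = {3, 5, 6}  B5 = {0, 3, 6}  B6 = {4, 5, 7}
Tree: B1–B2, B2–B3, B3–B4, B4–B5, B3–B6
Every bag has size at most 3, so the width is 3 − 1 = 2 and tw(G) ≤ 2. On the other hand G contains the 3-clique {0, 3, 6}. A clique must lie in a single bag of any decomposition, so no decomposition can have width below 2. Therefore the treewidth is 2.

2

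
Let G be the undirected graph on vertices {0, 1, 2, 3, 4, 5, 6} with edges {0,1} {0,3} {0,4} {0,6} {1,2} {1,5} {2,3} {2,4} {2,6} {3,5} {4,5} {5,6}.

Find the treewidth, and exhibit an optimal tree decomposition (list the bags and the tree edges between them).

The largest bag has 4 vertices, giving width 3; this decomposition certifies tw(G) ≤ 3. For the lower bound: the 4 vertex sets {4,5}, {2,6}, {0}, {1} are disjoint, each induces a connected subgraph, and every pair is joined by at least one edge of G. Contracting each set to a single vertex therefore yields K_{4} as a minor, and since treewidth is minor-monotone, tw(G) ≥ tw(K_{4}) = 3. The upper and lower bounds meet at 3, so that is the treewidth.

Treewidth 3.
One optimal decomposition is:
Bags: B1 = {0, 2, 4, 5}  B2 = {0, 2, 5, 6}  B3 = {0, 1, 2, 5}  B4 = {0, 2, 3, 5}
Tree: B1–B2, B2–B3, B3–B4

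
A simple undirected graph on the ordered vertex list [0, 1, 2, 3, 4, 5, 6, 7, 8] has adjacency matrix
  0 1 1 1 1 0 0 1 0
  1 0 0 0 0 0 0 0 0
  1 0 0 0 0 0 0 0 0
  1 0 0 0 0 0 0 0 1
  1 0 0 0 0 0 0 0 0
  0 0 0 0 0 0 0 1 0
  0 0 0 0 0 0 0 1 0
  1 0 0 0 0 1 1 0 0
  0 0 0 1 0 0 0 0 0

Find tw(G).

1

A width-1 tree decomposition is:
Bags: B1 = {0, 4}  B2 = {0, 3}  B3 = {0, 7}  B4 = {5, 7}  B5 = {6, 7}  B6 = {0, 2}  B7 = {3, 8}  B8 = {0, 1}
Tree: B1–B2, B1–B3, B3–B4, B4–B5, B2–B6, B2–B7, B3–B8
Every bag has size at most 2, so the width is 2 − 1 = 1 and tw(G) ≤ 1. Any graph with an edge has treewidth ≥ 1, and G has the edge 4–0. Combining the bounds, tw(G) = 1.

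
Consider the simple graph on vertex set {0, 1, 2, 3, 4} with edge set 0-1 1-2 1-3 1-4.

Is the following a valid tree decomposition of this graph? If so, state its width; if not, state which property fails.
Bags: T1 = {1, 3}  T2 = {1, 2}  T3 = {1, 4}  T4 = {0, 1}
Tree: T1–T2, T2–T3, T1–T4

Yes; width 1.

Every vertex of G appears in some bag (union = {0, 1, 2, 3, 4}); every edge is covered by a bag; and for each vertex v the set of bags containing v is connected in the bag tree. The decomposition is therefore valid. The largest bag has 2 vertices, so the width is 1.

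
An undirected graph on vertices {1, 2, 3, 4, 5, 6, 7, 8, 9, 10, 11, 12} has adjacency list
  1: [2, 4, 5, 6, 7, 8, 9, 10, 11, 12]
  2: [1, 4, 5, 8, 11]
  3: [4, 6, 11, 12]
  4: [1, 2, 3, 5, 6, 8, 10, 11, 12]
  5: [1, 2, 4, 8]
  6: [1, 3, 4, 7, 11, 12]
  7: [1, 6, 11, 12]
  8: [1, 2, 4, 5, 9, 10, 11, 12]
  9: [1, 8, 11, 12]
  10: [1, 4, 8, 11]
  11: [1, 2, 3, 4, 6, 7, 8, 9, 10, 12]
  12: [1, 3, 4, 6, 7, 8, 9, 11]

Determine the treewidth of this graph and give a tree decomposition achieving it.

Each bag holds 5 vertices, so the decomposition has width 4, which upper-bounds the treewidth. Conversely, {1, 8, 9, 11, 12} is a clique of size 5, and the vertices of any clique must share a bag in every tree decomposition; so some bag has ≥ 5 vertices and tw(G) ≥ 4. Combining the bounds, tw(G) = 4.

Treewidth 4.
One such decomposition:
Bags: B1 = {1, 4, 8, 11, 12}  B2 = {1, 2, 4, 8, 11}  B3 = {1, 4, 6, 11, 12}  B4 = {3, 4, 6, 11, 12}  B5 = {1, 6, 7, 11, 12}  B6 = {1, 8, 9, 11, 12}  B7 = {1, 2, 4, 5, 8}  B8 = {1, 4, 8, 10, 11}
Tree: B1–B2, B1–B3, B3–B4, B3–B5, B1–B6, B2–B7, B2–B8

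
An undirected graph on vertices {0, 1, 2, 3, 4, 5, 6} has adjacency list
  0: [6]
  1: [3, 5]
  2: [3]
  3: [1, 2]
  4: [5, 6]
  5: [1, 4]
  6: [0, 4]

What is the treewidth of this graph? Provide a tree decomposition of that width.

Treewidth 1.
One optimal decomposition is:
Bags: B1 = {0, 6}  B2 = {4, 6}  B3 = {4, 5}  B4 = {1, 5}  B5 = {1, 3}  B6 = {2, 3}
Tree: B1–B2, B2–B3, B3–B4, B4–B5, B5–B6

Every bag has size at most 2, so the width is 2 − 1 = 1 and tw(G) ≤ 1. G has an edge, so its treewidth is at least 1. Therefore the treewidth is 1.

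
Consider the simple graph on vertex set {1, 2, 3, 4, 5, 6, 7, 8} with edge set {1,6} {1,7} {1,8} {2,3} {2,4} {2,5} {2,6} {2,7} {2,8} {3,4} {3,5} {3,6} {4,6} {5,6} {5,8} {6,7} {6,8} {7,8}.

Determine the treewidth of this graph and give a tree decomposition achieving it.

The largest bag has 4 vertices, giving width 3; this decomposition certifies tw(G) ≤ 3. Conversely, {1, 6, 7, 8} is a clique of size 4, and the vertices of any clique must share a bag in every tree decomposition; so some bag has ≥ 4 vertices and tw(G) ≥ 3. The upper and lower bounds meet at 3, so that is the treewidth.

Treewidth 3.
One optimal decomposition is:
Bags: B1 = {2, 6, 7, 8}  B2 = {2, 5, 6, 8}  B3 = {2, 3, 5, 6}  B4 = {1, 6, 7, 8}  B5 = {2, 3, 4, 6}
Tree: B1–B2, B2–B3, B1–B4, B3–B5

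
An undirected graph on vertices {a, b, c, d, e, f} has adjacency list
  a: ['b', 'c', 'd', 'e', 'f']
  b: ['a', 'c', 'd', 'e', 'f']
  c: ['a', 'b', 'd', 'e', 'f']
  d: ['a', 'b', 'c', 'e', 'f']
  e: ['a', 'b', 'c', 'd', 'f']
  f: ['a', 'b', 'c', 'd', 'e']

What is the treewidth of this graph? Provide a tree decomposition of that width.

With just one bag of size 6, the width is 6 − 1 = 5, so tw(G) ≤ 5. Conversely, {a, b, c, d, e, f} is a clique of size 6, and the vertices of any clique must share a bag in every tree decomposition; so some bag has ≥ 6 vertices and tw(G) ≥ 5. Hence tw(G) = 5 exactly.

Treewidth 5.
One optimal decomposition is:
Bags: B1 = {a, b, c, d, e, f}
Tree: (single bag)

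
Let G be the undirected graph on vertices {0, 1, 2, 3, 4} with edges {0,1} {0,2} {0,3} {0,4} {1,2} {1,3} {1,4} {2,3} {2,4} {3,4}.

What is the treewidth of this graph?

4

A width-4 tree decomposition is:
Bags: B1 = {0, 1, 2, 3, 4}
Tree: (single bag)
With just one bag of size 5, the width is 5 − 1 = 4, so tw(G) ≤ 4. On the other hand G contains the 5-clique {0, 1, 2, 3, 4}. A clique must lie in a single bag of any decomposition, so no decomposition can have width below 4. Combining the bounds, tw(G) = 4.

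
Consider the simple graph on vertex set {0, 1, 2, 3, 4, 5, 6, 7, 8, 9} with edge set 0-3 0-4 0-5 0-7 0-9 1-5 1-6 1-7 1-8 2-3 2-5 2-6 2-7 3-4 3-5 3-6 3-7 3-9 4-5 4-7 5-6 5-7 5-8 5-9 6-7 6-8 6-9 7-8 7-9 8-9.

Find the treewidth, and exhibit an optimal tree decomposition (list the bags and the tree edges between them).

Treewidth 4.
One optimal decomposition is:
Bags: B1 = {0, 3, 5, 7, 9}  B2 = {3, 5, 6, 7, 9}  B3 = {0, 3, 4, 5, 7}  B4 = {5, 6, 7, 8, 9}  B5 = {2, 3, 5, 6, 7}  B6 = {1, 5, 6, 7, 8}
Tree: B1–B2, B1–B3, B2–B4, B2–B5, B4–B6

Each bag holds 5 vertices, so the decomposition has width 4, which upper-bounds the treewidth. For the lower bound, the 5 vertices {1, 5, 6, 7, 8} are pairwise adjacent, and any tree decomposition puts a clique entirely inside one bag — forcing width ≥ 4. The upper and lower bounds meet at 4, so that is the treewidth.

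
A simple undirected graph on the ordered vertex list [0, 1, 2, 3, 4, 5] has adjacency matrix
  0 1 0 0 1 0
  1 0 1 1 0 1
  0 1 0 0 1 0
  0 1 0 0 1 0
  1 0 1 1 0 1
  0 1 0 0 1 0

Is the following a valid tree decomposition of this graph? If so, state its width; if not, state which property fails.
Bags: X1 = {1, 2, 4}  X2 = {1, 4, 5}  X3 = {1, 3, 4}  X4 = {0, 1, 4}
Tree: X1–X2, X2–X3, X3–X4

Vertex coverage: the bags together contain {0, 1, 2, 3, 4, 5}, the full vertex set. Edge coverage: each edge of G has both endpoints in at least one bag. Running intersection: for every vertex, the bags containing it form a connected subtree. All three properties hold, so this is a valid tree decomposition of width max|bag| − 1 = 2, and hence tw(G) ≤ 2.

Yes; width 2.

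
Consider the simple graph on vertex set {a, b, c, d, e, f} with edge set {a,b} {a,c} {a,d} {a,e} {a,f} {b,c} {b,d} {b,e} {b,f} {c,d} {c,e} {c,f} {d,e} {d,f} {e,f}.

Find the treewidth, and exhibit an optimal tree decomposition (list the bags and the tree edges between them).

Treewidth 5.
One optimal decomposition is:
Bags: B1 = {a, b, c, d, e, f}
Tree: (single bag)

With just one bag of size 6, the width is 6 − 1 = 5, so tw(G) ≤ 5. Conversely, {a, b, c, d, e, f} is a clique of size 6, and the vertices of any clique must share a bag in every tree decomposition; so some bag has ≥ 6 vertices and tw(G) ≥ 5. Hence tw(G) = 5 exactly.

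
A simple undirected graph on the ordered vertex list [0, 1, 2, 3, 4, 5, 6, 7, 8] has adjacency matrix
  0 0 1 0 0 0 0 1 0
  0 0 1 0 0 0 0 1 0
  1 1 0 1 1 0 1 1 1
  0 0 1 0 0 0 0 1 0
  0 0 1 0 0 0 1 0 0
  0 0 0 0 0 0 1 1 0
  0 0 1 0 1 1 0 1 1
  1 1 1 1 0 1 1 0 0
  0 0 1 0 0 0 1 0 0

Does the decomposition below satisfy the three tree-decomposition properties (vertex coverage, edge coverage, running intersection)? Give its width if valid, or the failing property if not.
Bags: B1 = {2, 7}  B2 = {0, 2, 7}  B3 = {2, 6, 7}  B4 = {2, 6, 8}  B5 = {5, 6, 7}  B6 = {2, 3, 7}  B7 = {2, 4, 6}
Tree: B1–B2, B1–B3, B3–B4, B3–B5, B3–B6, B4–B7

A tree decomposition must satisfy three properties: every vertex lies in some bag; for every edge, both endpoints lie together in some bag; and for every vertex, the bags containing it form a connected subtree. Here vertex 1 appears in no bag, so the decomposition is invalid.

No — vertex 1 appears in no bag.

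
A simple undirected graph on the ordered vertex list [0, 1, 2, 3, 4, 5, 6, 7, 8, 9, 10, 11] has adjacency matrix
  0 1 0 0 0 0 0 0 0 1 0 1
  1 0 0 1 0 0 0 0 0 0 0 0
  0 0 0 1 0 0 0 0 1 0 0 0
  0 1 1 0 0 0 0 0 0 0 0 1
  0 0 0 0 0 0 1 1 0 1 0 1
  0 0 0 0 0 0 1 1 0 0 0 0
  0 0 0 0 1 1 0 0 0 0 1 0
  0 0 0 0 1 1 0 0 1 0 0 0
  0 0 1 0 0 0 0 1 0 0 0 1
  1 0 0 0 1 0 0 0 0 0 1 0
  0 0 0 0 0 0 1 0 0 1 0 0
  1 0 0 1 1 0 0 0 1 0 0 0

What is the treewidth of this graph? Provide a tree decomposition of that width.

Treewidth 3.
One optimal decomposition is:
Bags: B1 = {1, 2, 3, 8}  B2 = {1, 3, 8, 11}  B3 = {0, 1, 8, 11}  B4 = {0, 7, 8, 11}  B5 = {0, 4, 7, 11}  B6 = {0, 4, 7, 9}  B7 = {4, 5, 7, 9}  B8 = {4, 5, 6, 9}  B9 = {5, 6, 9, 10}
Tree: B1–B2, B2–B3, B3–B4, B4–B5, B5–B6, B6–B7, B7–B8, B8–B9

Each bag holds 4 vertices, so the decomposition has width 3, which upper-bounds the treewidth. For the lower bound: the 4 vertex sets {1,2,3}, {8}, {11}, {0,4,7,9} are disjoint, each induces a connected subgraph, and every pair is joined by at least one edge of G. Contracting each set to a single vertex therefore yields K_{4} as a minor, and since treewidth is minor-monotone, tw(G) ≥ tw(K_{4}) = 3. Hence tw(G) = 3 exactly.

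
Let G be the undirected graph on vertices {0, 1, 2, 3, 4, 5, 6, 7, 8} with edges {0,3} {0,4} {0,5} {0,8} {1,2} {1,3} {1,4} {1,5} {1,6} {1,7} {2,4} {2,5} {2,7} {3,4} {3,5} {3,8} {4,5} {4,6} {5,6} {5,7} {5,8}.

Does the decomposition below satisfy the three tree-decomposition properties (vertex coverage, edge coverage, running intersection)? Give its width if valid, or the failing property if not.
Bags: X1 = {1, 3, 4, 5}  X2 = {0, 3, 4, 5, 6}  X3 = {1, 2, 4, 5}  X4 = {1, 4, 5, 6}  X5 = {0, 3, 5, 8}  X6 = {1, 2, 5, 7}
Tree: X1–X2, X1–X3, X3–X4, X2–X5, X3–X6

No — bags containing vertex 6 are not connected in the tree.

A tree decomposition must satisfy three properties: every vertex lies in some bag; for every edge, both endpoints lie together in some bag; and for every vertex, the bags containing it form a connected subtree. Here bags containing vertex 6 are not connected in the tree, so the decomposition is invalid.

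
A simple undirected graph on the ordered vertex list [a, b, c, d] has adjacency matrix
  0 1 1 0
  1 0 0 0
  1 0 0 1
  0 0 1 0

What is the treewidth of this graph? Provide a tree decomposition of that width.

The largest bag has 2 vertices, giving width 1; this decomposition certifies tw(G) ≤ 1. G has an edge, so its treewidth is at least 1. The upper and lower bounds meet at 1, so that is the treewidth.

Treewidth 1.
One optimal decomposition is:
Bags: B1 = {c, d}  B2 = {a, c}  B3 = {a, b}
Tree: B1–B2, B2–B3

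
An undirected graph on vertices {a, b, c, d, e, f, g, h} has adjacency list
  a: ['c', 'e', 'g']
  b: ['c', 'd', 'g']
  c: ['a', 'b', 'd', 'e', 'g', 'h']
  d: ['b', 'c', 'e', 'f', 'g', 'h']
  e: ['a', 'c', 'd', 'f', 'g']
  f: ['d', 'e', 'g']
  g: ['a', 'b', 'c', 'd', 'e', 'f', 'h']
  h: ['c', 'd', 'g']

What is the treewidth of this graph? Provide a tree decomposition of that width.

The largest bag has 4 vertices, giving width 3; this decomposition certifies tw(G) ≤ 3. Conversely, {c, d, e, g} is a clique of size 4, and the vertices of any clique must share a bag in every tree decomposition; so some bag has ≥ 4 vertices and tw(G) ≥ 3. Combining the bounds, tw(G) = 3.

Treewidth 3.
Bags: B1 = {c, d, e, g}  B2 = {a, c, e, g}  B3 = {d, e, f, g}  B4 = {c, d, g, h}  B5 = {b, c, d, g}
Tree: B1–B2, B1–B3, B1–B4, B4–B5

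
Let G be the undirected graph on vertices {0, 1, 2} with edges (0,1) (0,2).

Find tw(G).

A width-1 tree decomposition is:
Bags: B1 = {0, 1}  B2 = {0, 2}
Tree: B1–B2
Every bag has size at most 2, so the width is 2 − 1 = 1 and tw(G) ≤ 1. Any graph with an edge has treewidth ≥ 1, and G has the edge 1–0. The upper and lower bounds meet at 1, so that is the treewidth.

1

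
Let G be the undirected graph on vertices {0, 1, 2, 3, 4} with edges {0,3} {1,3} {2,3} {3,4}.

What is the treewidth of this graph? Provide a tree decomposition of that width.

Every bag has size at most 2, so the width is 2 − 1 = 1 and tw(G) ≤ 1. Since G has at least one edge (e.g. 3–2), it is not an edgeless graph, so tw(G) ≥ 1. Hence tw(G) = 1 exactly.

Treewidth 1.
Bags: B1 = {2, 3}  B2 = {1, 3}  B3 = {3, 4}  B4 = {0, 3}
Tree: B1–B2, B1–B3, B2–B4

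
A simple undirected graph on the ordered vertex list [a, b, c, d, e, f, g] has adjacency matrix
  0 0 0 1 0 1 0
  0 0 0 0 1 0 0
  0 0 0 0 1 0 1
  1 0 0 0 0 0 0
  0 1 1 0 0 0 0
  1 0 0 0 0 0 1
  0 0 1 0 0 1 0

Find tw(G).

A width-1 tree decomposition is:
Bags: B1 = {b, e}  B2 = {c, e}  B3 = {c, g}  B4 = {f, g}  B5 = {a, f}  B6 = {a, d}
Tree: B1–B2, B2–B3, B3–B4, B4–B5, B5–B6
Each bag holds 2 vertices, so the decomposition has width 1, which upper-bounds the treewidth. Since G has at least one edge (e.g. b–e), it is not an edgeless graph, so tw(G) ≥ 1. The upper and lower bounds meet at 1, so that is the treewidth.

1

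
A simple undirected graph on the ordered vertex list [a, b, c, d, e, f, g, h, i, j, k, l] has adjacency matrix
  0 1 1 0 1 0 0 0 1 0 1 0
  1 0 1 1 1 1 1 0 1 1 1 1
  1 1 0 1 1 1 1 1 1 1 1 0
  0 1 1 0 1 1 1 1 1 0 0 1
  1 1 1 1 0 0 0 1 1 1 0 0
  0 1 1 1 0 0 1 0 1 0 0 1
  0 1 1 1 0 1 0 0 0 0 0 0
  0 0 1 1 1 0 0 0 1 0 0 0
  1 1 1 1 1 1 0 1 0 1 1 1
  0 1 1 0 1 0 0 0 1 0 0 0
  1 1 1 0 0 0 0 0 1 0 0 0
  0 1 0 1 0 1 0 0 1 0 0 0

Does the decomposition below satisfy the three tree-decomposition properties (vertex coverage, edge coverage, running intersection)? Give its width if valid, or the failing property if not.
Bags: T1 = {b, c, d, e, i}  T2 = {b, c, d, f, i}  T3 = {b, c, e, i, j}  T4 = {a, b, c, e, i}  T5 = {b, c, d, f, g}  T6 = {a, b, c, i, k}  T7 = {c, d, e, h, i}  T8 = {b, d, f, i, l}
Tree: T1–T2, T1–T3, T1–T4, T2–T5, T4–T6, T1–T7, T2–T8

Vertex coverage: the bags together contain {a, b, c, d, e, f, g, h, i, j, k, l}, the full vertex set. Edge coverage: each edge of G has both endpoints in at least one bag. Running intersection: for every vertex, the bags containing it form a connected subtree. All three properties hold, so this is a valid tree decomposition of width max|bag| − 1 = 4, and hence tw(G) ≤ 4.

Yes; width 4.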